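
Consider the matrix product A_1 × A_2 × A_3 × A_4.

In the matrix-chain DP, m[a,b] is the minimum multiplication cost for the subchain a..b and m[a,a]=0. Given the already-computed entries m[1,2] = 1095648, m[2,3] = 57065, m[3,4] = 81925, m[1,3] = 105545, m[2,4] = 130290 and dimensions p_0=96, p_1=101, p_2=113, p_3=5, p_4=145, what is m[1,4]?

m[1,4] = min over k∈[1,3] of m[1,k]+m[k+1,4]+p_{0}·p_k·p_{4}.
k=1: 0 + 130290 + 96·101·145 = 1536210; k=2: 1095648 + 81925 + 96·113·145 = 2750533; k=3: 105545 + 0 + 96·5·145 = 175145.
Minimum: 175145 at k=3.

175145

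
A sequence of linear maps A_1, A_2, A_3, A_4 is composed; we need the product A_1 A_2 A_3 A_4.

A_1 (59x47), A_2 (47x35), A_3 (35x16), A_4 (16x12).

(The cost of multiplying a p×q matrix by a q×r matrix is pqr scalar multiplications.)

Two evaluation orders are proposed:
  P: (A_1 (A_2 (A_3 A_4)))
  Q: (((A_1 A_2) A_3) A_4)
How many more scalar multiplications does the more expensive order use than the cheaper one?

81687

Order P = (A_1 (A_2 (A_3 A_4))): (A_3 A_4): 35×16 by 16×12 → 35×12, cost 35·16·12 = 6720; (A_2 (A_3 A_4)): 47×35 by 35×12 → 47×12, cost 47·35·12 = 19740; cumulative 26460; (A_1 (A_2 (A_3 A_4))): 59×47 by 47×12 → 59×12, cost 59·47·12 = 33276; cumulative 59736. Total 59736.
Order Q = (((A_1 A_2) A_3) A_4): (A_1 A_2): 59×47 by 47×35 → 59×35, cost 59·47·35 = 97055; ((A_1 A_2) A_3): 59×35 by 35×16 → 59×16, cost 59·35·16 = 33040; cumulative 130095; (((A_1 A_2) A_3) A_4): 59×16 by 16×12 → 59×12, cost 59·16·12 = 11328; cumulative 141423. Total 141423.
Difference: |59736 − 141423| = 81687.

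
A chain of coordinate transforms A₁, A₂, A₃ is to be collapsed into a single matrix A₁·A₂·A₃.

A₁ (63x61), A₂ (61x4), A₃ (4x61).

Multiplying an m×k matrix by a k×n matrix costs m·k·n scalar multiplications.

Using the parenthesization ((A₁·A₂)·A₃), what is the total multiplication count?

30744

(A₁·A₂): 63×61 by 61×4 → 63×4, cost 63·61·4 = 15372
((A₁·A₂)·A₃): 63×4 by 4×61 → 63×61, cost 63·4·61 = 15372; cumulative 30744
Total: 30744 scalar multiplications.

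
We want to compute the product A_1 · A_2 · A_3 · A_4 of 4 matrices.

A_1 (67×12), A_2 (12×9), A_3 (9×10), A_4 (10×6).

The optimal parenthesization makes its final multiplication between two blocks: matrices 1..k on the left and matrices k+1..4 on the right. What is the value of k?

1

Adjacent pairs: A_1A_2 = 67·12·9 = 7236; A_2A_3 = 12·9·10 = 1080; A_3A_4 = 9·10·6 = 540.
Length 3: A_1..A_3: k=1: 0+1080+67·12·10=9120; k=2: 7236+0+67·9·10=13266 → min 9120 | A_2..A_4: k=2: 0+540+12·9·6=1188; k=3: 1080+0+12·10·6=1800 → min 1188.
Top-level splits: k=1: (A_1..A_1)·(A_2..A_4) → 0+1188+67·12·6 = 6012; k=2: (A_1..A_2)·(A_3..A_4) → 7236+540+67·9·6 = 11394; k=3: (A_1..A_3)·(A_4..A_4) → 9120+0+67·10·6 = 13140.
Best split is after A_1, i.e. k = 1.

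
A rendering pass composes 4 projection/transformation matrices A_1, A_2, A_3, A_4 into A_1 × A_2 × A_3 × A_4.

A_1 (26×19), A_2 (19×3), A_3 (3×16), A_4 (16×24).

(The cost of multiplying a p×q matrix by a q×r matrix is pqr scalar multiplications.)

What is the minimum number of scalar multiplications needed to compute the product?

Adjacent pairs: A_1A_2 = 26·19·3 = 1482; A_2A_3 = 19·3·16 = 912; A_3A_4 = 3·16·24 = 1152.
Length 3: A_1..A_3: k=1: 0+912+26·19·16=8816; k=2: 1482+0+26·3·16=2730 → min 2730 | A_2..A_4: k=2: 0+1152+19·3·24=2520; k=3: 912+0+19·16·24=8208 → min 2520.
Length 4: A_1..A_4: k=1: 0+2520+26·19·24=14376; k=2: 1482+1152+26·3·24=4506; k=3: 2730+0+26·16·24=12714 → min 4506.
Optimal order: ((A_1 × A_2) × (A_3 × A_4)) with cost 4506.

4506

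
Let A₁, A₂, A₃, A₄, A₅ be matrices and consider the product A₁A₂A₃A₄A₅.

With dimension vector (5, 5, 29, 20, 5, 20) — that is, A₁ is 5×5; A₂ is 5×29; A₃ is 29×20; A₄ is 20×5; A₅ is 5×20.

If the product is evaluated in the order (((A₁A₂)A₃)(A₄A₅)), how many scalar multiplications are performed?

7625

(A₁A₂): 5×5 by 5×29 → 5×29, cost 5·5·29 = 725
((A₁A₂)A₃): 5×29 by 29×20 → 5×20, cost 5·29·20 = 2900; cumulative 3625
(A₄A₅): 20×5 by 5×20 → 20×20, cost 20·5·20 = 2000
(((A₁A₂)A₃)(A₄A₅)): 5×20 by 20×20 → 5×20, cost 5·20·20 = 2000; cumulative 7625
Total: 7625 scalar multiplications.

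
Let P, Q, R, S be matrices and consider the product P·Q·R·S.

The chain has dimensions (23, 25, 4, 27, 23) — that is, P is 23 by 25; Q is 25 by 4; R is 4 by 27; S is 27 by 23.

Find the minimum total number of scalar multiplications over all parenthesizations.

Adjacent pairs: PQ = 23·25·4 = 2300; QR = 25·4·27 = 2700; RS = 4·27·23 = 2484.
Length 3: P..R: k=1: 0+2700+23·25·27=18225; k=2: 2300+0+23·4·27=4784 → min 4784 | Q..S: k=2: 0+2484+25·4·23=4784; k=3: 2700+0+25·27·23=18225 → min 4784.
Length 4: P..S: k=1: 0+4784+23·25·23=18009; k=2: 2300+2484+23·4·23=6900; k=3: 4784+0+23·27·23=19067 → min 6900.
Optimal order: ((P·Q)·(R·S)) with cost 6900.

6900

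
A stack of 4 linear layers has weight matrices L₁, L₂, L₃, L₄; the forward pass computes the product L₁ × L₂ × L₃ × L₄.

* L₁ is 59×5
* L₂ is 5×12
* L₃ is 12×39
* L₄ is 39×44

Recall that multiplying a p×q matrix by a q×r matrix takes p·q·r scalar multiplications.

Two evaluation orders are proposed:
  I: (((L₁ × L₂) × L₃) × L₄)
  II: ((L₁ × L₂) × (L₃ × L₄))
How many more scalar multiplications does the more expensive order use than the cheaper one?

77112

Order I = (((L₁ × L₂) × L₃) × L₄): (L₁ × L₂): 59×5 by 5×12 → 59×12, cost 59·5·12 = 3540; ((L₁ × L₂) × L₃): 59×12 by 12×39 → 59×39, cost 59·12·39 = 27612; cumulative 31152; (((L₁ × L₂) × L₃) × L₄): 59×39 by 39×44 → 59×44, cost 59·39·44 = 101244; cumulative 132396. Total 132396.
Order II = ((L₁ × L₂) × (L₃ × L₄)): (L₁ × L₂): 59×5 by 5×12 → 59×12, cost 59·5·12 = 3540; (L₃ × L₄): 12×39 by 39×44 → 12×44, cost 12·39·44 = 20592; ((L₁ × L₂) × (L₃ × L₄)): 59×12 by 12×44 → 59×44, cost 59·12·44 = 31152; cumulative 55284. Total 55284.
Difference: |132396 − 55284| = 77112.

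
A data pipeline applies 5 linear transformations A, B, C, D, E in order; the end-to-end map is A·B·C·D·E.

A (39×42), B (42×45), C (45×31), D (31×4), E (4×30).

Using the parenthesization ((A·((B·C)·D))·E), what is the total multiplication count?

(B·C): 42×45 by 45×31 → 42×31, cost 42·45·31 = 58590
((B·C)·D): 42×31 by 31×4 → 42×4, cost 42·31·4 = 5208; cumulative 63798
(A·((B·C)·D)): 39×42 by 42×4 → 39×4, cost 39·42·4 = 6552; cumulative 70350
((A·((B·C)·D))·E): 39×4 by 4×30 → 39×30, cost 39·4·30 = 4680; cumulative 75030
Total: 75030 scalar multiplications.

75030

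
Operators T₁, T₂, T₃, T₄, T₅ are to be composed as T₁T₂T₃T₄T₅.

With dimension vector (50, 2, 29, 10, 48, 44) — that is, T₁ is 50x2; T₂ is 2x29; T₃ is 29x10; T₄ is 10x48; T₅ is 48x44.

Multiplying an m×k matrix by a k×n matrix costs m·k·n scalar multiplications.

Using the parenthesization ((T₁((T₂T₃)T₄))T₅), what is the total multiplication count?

111940

(T₂T₃): 2×29 by 29×10 → 2×10, cost 2·29·10 = 580
((T₂T₃)T₄): 2×10 by 10×48 → 2×48, cost 2·10·48 = 960; cumulative 1540
(T₁((T₂T₃)T₄)): 50×2 by 2×48 → 50×48, cost 50·2·48 = 4800; cumulative 6340
((T₁((T₂T₃)T₄))T₅): 50×48 by 48×44 → 50×44, cost 50·48·44 = 105600; cumulative 111940
Total: 111940 scalar multiplications.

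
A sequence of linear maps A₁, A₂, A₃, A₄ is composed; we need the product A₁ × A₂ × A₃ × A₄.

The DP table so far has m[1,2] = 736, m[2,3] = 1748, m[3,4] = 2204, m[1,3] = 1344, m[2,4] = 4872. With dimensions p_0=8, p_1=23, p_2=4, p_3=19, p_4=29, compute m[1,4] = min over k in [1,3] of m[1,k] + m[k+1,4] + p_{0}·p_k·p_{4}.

m[1,4] = min over k∈[1,3] of m[1,k]+m[k+1,4]+p_{0}·p_k·p_{4}.
k=1: 0 + 4872 + 8·23·29 = 10208; k=2: 736 + 2204 + 8·4·29 = 3868; k=3: 1344 + 0 + 8·19·29 = 5752.
Minimum: 3868 at k=2.

3868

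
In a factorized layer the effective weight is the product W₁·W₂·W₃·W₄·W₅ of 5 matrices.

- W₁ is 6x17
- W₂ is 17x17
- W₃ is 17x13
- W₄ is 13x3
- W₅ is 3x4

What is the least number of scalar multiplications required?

Adjacent pairs: W₁W₂ = 6·17·17 = 1734; W₂W₃ = 17·17·13 = 3757; W₃W₄ = 17·13·3 = 663; W₄W₅ = 13·3·4 = 156.
Length 3: W₁..W₃: k=1: 0+3757+6·17·13=5083; k=2: 1734+0+6·17·13=3060 → min 3060 | W₂..W₄: k=2: 0+663+17·17·3=1530; k=3: 3757+0+17·13·3=4420 → min 1530 | W₃..W₅: k=3: 0+156+17·13·4=1040; k=4: 663+0+17·3·4=867 → min 867.
Length 4: W₁..W₄: k=1: 0+1530+6·17·3=1836; k=2: 1734+663+6·17·3=2703; k=3: 3060+0+6·13·3=3294 → min 1836 | W₂..W₅: k=2: 0+867+17·17·4=2023; k=3: 3757+156+17·13·4=4797; k=4: 1530+0+17·3·4=1734 → min 1734.
Length 5: W₁..W₅: k=1: 0+1734+6·17·4=2142; k=2: 1734+867+6·17·4=3009; k=3: 3060+156+6·13·4=3528; k=4: 1836+0+6·3·4=1908 → min 1908.
Optimal order: ((W₁·(W₂·(W₃·W₄)))·W₅) with cost 1908.

1908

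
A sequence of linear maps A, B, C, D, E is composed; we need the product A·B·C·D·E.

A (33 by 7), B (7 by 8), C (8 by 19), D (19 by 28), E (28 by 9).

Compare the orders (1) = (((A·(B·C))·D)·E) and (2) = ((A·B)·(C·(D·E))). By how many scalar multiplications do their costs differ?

Order (1) = (((A·(B·C))·D)·E): (B·C): 7×8 by 8×19 → 7×19, cost 7·8·19 = 1064; (A·(B·C)): 33×7 by 7×19 → 33×19, cost 33·7·19 = 4389; cumulative 5453; ((A·(B·C))·D): 33×19 by 19×28 → 33×28, cost 33·19·28 = 17556; cumulative 23009; (((A·(B·C))·D)·E): 33×28 by 28×9 → 33×9, cost 33·28·9 = 8316; cumulative 31325. Total 31325.
Order (2) = ((A·B)·(C·(D·E))): (A·B): 33×7 by 7×8 → 33×8, cost 33·7·8 = 1848; (D·E): 19×28 by 28×9 → 19×9, cost 19·28·9 = 4788; (C·(D·E)): 8×19 by 19×9 → 8×9, cost 8·19·9 = 1368; cumulative 6156; ((A·B)·(C·(D·E))): 33×8 by 8×9 → 33×9, cost 33·8·9 = 2376; cumulative 10380. Total 10380.
Difference: |31325 − 10380| = 20945.

20945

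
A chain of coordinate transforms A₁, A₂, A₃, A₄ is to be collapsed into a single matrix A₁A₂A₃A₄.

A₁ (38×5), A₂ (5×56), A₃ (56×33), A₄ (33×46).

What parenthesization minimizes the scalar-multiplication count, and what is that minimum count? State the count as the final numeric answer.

25570

Adjacent pairs: A₁A₂ = 38·5·56 = 10640; A₂A₃ = 5·56·33 = 9240; A₃A₄ = 56·33·46 = 85008.
Length 3: A₁..A₃: k=1: 0+9240+38·5·33=15510; k=2: 10640+0+38·56·33=80864 → min 15510 | A₂..A₄: k=2: 0+85008+5·56·46=97888; k=3: 9240+0+5·33·46=16830 → min 16830.
Length 4: A₁..A₄: k=1: 0+16830+38·5·46=25570; k=2: 10640+85008+38·56·46=193536; k=3: 15510+0+38·33·46=73194 → min 25570.
Optimal parenthesization: (A₁((A₂A₃)A₄)) with cost 25570.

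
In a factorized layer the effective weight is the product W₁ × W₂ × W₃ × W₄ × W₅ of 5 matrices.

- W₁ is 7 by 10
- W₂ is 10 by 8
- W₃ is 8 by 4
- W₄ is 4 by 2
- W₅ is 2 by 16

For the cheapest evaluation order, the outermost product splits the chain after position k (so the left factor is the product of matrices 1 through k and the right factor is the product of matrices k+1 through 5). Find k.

Adjacent pairs: W₁W₂ = 7·10·8 = 560; W₂W₃ = 10·8·4 = 320; W₃W₄ = 8·4·2 = 64; W₄W₅ = 4·2·16 = 128.
Length 3: W₁..W₃: k=1: 0+320+7·10·4=600; k=2: 560+0+7·8·4=784 → min 600 | W₂..W₄: k=2: 0+64+10·8·2=224; k=3: 320+0+10·4·2=400 → min 224 | W₃..W₅: k=3: 0+128+8·4·16=640; k=4: 64+0+8·2·16=320 → min 320.
Length 4: W₁..W₄: k=1: 0+224+7·10·2=364; k=2: 560+64+7·8·2=736; k=3: 600+0+7·4·2=656 → min 364 | W₂..W₅: k=2: 0+320+10·8·16=1600; k=3: 320+128+10·4·16=1088; k=4: 224+0+10·2·16=544 → min 544.
Top-level splits: k=1: (W₁..W₁)·(W₂..W₅) → 0+544+7·10·16 = 1664; k=2: (W₁..W₂)·(W₃..W₅) → 560+320+7·8·16 = 1776; k=3: (W₁..W₃)·(W₄..W₅) → 600+128+7·4·16 = 1176; k=4: (W₁..W₄)·(W₅..W₅) → 364+0+7·2·16 = 588.
Best split is after W₄, i.e. k = 4.

4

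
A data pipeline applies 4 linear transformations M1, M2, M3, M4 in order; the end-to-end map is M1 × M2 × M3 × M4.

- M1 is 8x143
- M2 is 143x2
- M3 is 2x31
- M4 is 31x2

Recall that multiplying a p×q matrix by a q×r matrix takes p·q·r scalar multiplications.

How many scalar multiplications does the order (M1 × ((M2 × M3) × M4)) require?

20020

(M2 × M3): 143×2 by 2×31 → 143×31, cost 143·2·31 = 8866
((M2 × M3) × M4): 143×31 by 31×2 → 143×2, cost 143·31·2 = 8866; cumulative 17732
(M1 × ((M2 × M3) × M4)): 8×143 by 143×2 → 8×2, cost 8·143·2 = 2288; cumulative 20020
Total: 20020 scalar multiplications.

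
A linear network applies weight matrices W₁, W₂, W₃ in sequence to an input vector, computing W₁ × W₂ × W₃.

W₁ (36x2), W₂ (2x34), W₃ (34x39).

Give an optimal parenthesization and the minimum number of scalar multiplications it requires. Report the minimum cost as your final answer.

5460

(W₁ × (W₂ × W₃)): cost 5460.
((W₁ × W₂) × W₃): cost 50184.
Optimal: (W₁ × (W₂ × W₃)) with cost 5460.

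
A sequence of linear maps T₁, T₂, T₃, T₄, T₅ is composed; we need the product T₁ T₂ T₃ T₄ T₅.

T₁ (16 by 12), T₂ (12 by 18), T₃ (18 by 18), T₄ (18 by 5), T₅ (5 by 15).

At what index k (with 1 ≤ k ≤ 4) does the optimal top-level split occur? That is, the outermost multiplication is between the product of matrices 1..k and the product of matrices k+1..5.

Adjacent pairs: T₁T₂ = 16·12·18 = 3456; T₂T₃ = 12·18·18 = 3888; T₃T₄ = 18·18·5 = 1620; T₄T₅ = 18·5·15 = 1350.
Length 3: T₁..T₃: k=1: 0+3888+16·12·18=7344; k=2: 3456+0+16·18·18=8640 → min 7344 | T₂..T₄: k=2: 0+1620+12·18·5=2700; k=3: 3888+0+12·18·5=4968 → min 2700 | T₃..T₅: k=3: 0+1350+18·18·15=6210; k=4: 1620+0+18·5·15=2970 → min 2970.
Length 4: T₁..T₄: k=1: 0+2700+16·12·5=3660; k=2: 3456+1620+16·18·5=6516; k=3: 7344+0+16·18·5=8784 → min 3660 | T₂..T₅: k=2: 0+2970+12·18·15=6210; k=3: 3888+1350+12·18·15=8478; k=4: 2700+0+12·5·15=3600 → min 3600.
Top-level splits: k=1: (T₁..T₁)·(T₂..T₅) → 0+3600+16·12·15 = 6480; k=2: (T₁..T₂)·(T₃..T₅) → 3456+2970+16·18·15 = 10746; k=3: (T₁..T₃)·(T₄..T₅) → 7344+1350+16·18·15 = 13014; k=4: (T₁..T₄)·(T₅..T₅) → 3660+0+16·5·15 = 4860.
Best split is after T₄, i.e. k = 4.

4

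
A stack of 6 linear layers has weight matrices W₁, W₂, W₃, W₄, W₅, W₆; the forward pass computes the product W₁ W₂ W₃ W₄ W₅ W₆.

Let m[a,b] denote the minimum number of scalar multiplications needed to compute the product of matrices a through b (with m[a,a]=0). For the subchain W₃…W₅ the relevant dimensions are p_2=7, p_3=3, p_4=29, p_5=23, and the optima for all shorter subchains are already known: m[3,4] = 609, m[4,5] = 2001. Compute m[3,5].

2484

m[3,5] = min over k∈[3,4] of m[3,k]+m[k+1,5]+p_{2}·p_k·p_{5}.
k=3: 0 + 2001 + 7·3·23 = 2484; k=4: 609 + 0 + 7·29·23 = 5278.
Minimum: 2484 at k=3.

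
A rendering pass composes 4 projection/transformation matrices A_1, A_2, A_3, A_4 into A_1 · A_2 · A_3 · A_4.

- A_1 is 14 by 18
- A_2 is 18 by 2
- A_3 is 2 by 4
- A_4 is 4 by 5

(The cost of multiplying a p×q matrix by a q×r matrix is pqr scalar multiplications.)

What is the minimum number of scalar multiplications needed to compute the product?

684

Adjacent pairs: A_1A_2 = 14·18·2 = 504; A_2A_3 = 18·2·4 = 144; A_3A_4 = 2·4·5 = 40.
Length 3: A_1..A_3: k=1: 0+144+14·18·4=1152; k=2: 504+0+14·2·4=616 → min 616 | A_2..A_4: k=2: 0+40+18·2·5=220; k=3: 144+0+18·4·5=504 → min 220.
Length 4: A_1..A_4: k=1: 0+220+14·18·5=1480; k=2: 504+40+14·2·5=684; k=3: 616+0+14·4·5=896 → min 684.
Optimal order: ((A_1 · A_2) · (A_3 · A_4)) with cost 684.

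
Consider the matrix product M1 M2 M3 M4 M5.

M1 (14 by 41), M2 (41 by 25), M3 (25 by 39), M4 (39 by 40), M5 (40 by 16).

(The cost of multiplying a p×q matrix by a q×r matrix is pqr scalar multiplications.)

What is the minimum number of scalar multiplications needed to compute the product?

Adjacent pairs: M1M2 = 14·41·25 = 14350; M2M3 = 41·25·39 = 39975; M3M4 = 25·39·40 = 39000; M4M5 = 39·40·16 = 24960.
Length 3: M1..M3: k=1: 0+39975+14·41·39=62361; k=2: 14350+0+14·25·39=28000 → min 28000 | M2..M4: k=2: 0+39000+41·25·40=80000; k=3: 39975+0+41·39·40=103935 → min 80000 | M3..M5: k=3: 0+24960+25·39·16=40560; k=4: 39000+0+25·40·16=55000 → min 40560.
Length 4: M1..M4: k=1: 0+80000+14·41·40=102960; k=2: 14350+39000+14·25·40=67350; k=3: 28000+0+14·39·40=49840 → min 49840 | M2..M5: k=2: 0+40560+41·25·16=56960; k=3: 39975+24960+41·39·16=90519; k=4: 80000+0+41·40·16=106240 → min 56960.
Length 5: M1..M5: k=1: 0+56960+14·41·16=66144; k=2: 14350+40560+14·25·16=60510; k=3: 28000+24960+14·39·16=61696; k=4: 49840+0+14·40·16=58800 → min 58800.
Optimal order: ((((M1 M2) M3) M4) M5) with cost 58800.

58800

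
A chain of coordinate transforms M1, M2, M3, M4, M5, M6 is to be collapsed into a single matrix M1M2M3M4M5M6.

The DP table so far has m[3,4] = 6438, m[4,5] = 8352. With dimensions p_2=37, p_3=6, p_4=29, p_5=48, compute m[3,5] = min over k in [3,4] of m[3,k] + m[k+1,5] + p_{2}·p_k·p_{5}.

m[3,5] = min over k∈[3,4] of m[3,k]+m[k+1,5]+p_{2}·p_k·p_{5}.
k=3: 0 + 8352 + 37·6·48 = 19008; k=4: 6438 + 0 + 37·29·48 = 57942.
Minimum: 19008 at k=3.

19008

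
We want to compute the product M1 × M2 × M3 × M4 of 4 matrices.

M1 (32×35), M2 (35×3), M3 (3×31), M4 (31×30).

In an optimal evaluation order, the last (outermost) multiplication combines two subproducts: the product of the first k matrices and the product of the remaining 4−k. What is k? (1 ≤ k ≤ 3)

Adjacent pairs: M1M2 = 32·35·3 = 3360; M2M3 = 35·3·31 = 3255; M3M4 = 3·31·30 = 2790.
Length 3: M1..M3: k=1: 0+3255+32·35·31=37975; k=2: 3360+0+32·3·31=6336 → min 6336 | M2..M4: k=2: 0+2790+35·3·30=5940; k=3: 3255+0+35·31·30=35805 → min 5940.
Top-level splits: k=1: (M1..M1)·(M2..M4) → 0+5940+32·35·30 = 39540; k=2: (M1..M2)·(M3..M4) → 3360+2790+32·3·30 = 9030; k=3: (M1..M3)·(M4..M4) → 6336+0+32·31·30 = 36096.
Best split is after M2, i.e. k = 2.

2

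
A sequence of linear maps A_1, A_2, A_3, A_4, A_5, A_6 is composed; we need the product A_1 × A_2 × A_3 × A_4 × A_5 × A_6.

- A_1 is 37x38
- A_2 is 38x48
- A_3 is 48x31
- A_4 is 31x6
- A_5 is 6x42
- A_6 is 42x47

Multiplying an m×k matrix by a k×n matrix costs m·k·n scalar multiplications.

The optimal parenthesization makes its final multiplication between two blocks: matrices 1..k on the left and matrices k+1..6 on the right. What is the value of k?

Adjacent pairs: A_1A_2 = 37·38·48 = 67488; A_2A_3 = 38·48·31 = 56544; A_3A_4 = 48·31·6 = 8928; A_4A_5 = 31·6·42 = 7812; A_5A_6 = 6·42·47 = 11844.
Length 3: A_1..A_3: k=1: 0+56544+37·38·31=100130; k=2: 67488+0+37·48·31=122544 → min 100130 | A_2..A_4: k=2: 0+8928+38·48·6=19872; k=3: 56544+0+38·31·6=63612 → min 19872 | A_3..A_5: k=3: 0+7812+48·31·42=70308; k=4: 8928+0+48·6·42=21024 → min 21024 | A_4..A_6: k=4: 0+11844+31·6·47=20586; k=5: 7812+0+31·42·47=69006 → min 20586.
Length 4: A_1..A_4: k=1: 0+19872+37·38·6=28308; k=2: 67488+8928+37·48·6=87072; k=3: 100130+0+37·31·6=107012 → min 28308 | A_2..A_5: k=2: 0+21024+38·48·42=97632; k=3: 56544+7812+38·31·42=113832; k=4: 19872+0+38·6·42=29448 → min 29448 | A_3..A_6: k=3: 0+20586+48·31·47=90522; k=4: 8928+11844+48·6·47=34308; k=5: 21024+0+48·42·47=115776 → min 34308.
Length 5: A_1..A_5: k=1: 0+29448+37·38·42=88500; k=2: 67488+21024+37·48·42=163104; k=3: 100130+7812+37·31·42=156116; k=4: 28308+0+37·6·42=37632 → min 37632 | A_2..A_6: k=2: 0+34308+38·48·47=120036; k=3: 56544+20586+38·31·47=132496; k=4: 19872+11844+38·6·47=42432; k=5: 29448+0+38·42·47=104460 → min 42432.
Top-level splits: k=1: (A_1..A_1)·(A_2..A_6) → 0+42432+37·38·47 = 108514; k=2: (A_1..A_2)·(A_3..A_6) → 67488+34308+37·48·47 = 185268; k=3: (A_1..A_3)·(A_4..A_6) → 100130+20586+37·31·47 = 174625; k=4: (A_1..A_4)·(A_5..A_6) → 28308+11844+37·6·47 = 50586; k=5: (A_1..A_5)·(A_6..A_6) → 37632+0+37·42·47 = 110670.
Best split is after A_4, i.e. k = 4.

4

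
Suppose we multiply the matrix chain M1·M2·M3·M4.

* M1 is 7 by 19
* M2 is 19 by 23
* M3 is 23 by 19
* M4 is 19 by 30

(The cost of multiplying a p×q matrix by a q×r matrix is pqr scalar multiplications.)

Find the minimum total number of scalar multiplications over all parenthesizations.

10108

Adjacent pairs: M1M2 = 7·19·23 = 3059; M2M3 = 19·23·19 = 8303; M3M4 = 23·19·30 = 13110.
Length 3: M1..M3: k=1: 0+8303+7·19·19=10830; k=2: 3059+0+7·23·19=6118 → min 6118 | M2..M4: k=2: 0+13110+19·23·30=26220; k=3: 8303+0+19·19·30=19133 → min 19133.
Length 4: M1..M4: k=1: 0+19133+7·19·30=23123; k=2: 3059+13110+7·23·30=20999; k=3: 6118+0+7·19·30=10108 → min 10108.
Optimal order: (((M1·M2)·M3)·M4) with cost 10108.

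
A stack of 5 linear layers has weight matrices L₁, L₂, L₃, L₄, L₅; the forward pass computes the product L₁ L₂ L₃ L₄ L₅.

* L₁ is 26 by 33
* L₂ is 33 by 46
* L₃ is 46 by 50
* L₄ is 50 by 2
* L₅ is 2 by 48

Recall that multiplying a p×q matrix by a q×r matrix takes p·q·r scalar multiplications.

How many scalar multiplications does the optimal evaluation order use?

Adjacent pairs: L₁L₂ = 26·33·46 = 39468; L₂L₃ = 33·46·50 = 75900; L₃L₄ = 46·50·2 = 4600; L₄L₅ = 50·2·48 = 4800.
Length 3: L₁..L₃: k=1: 0+75900+26·33·50=118800; k=2: 39468+0+26·46·50=99268 → min 99268 | L₂..L₄: k=2: 0+4600+33·46·2=7636; k=3: 75900+0+33·50·2=79200 → min 7636 | L₃..L₅: k=3: 0+4800+46·50·48=115200; k=4: 4600+0+46·2·48=9016 → min 9016.
Length 4: L₁..L₄: k=1: 0+7636+26·33·2=9352; k=2: 39468+4600+26·46·2=46460; k=3: 99268+0+26·50·2=101868 → min 9352 | L₂..L₅: k=2: 0+9016+33·46·48=81880; k=3: 75900+4800+33·50·48=159900; k=4: 7636+0+33·2·48=10804 → min 10804.
Length 5: L₁..L₅: k=1: 0+10804+26·33·48=51988; k=2: 39468+9016+26·46·48=105892; k=3: 99268+4800+26·50·48=166468; k=4: 9352+0+26·2·48=11848 → min 11848.
Optimal order: ((L₁ (L₂ (L₃ L₄))) L₅) with cost 11848.

11848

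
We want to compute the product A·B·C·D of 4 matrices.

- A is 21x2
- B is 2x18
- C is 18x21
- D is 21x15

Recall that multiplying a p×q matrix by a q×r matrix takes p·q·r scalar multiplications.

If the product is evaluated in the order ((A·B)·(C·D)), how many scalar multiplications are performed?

12096

(A·B): 21×2 by 2×18 → 21×18, cost 21·2·18 = 756
(C·D): 18×21 by 21×15 → 18×15, cost 18·21·15 = 5670
((A·B)·(C·D)): 21×18 by 18×15 → 21×15, cost 21·18·15 = 5670; cumulative 12096
Total: 12096 scalar multiplications.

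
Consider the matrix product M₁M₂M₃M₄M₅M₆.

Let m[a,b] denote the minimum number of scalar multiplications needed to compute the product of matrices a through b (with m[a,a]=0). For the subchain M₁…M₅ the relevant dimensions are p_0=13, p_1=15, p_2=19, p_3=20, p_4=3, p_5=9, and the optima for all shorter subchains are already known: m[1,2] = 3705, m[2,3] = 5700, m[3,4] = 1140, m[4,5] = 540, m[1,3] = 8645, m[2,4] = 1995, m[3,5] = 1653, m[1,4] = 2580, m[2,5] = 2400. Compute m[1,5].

2931

m[1,5] = min over k∈[1,4] of m[1,k]+m[k+1,5]+p_{0}·p_k·p_{5}.
k=1: 0 + 2400 + 13·15·9 = 4155; k=2: 3705 + 1653 + 13·19·9 = 7581; k=3: 8645 + 540 + 13·20·9 = 11525; k=4: 2580 + 0 + 13·3·9 = 2931.
Minimum: 2931 at k=4.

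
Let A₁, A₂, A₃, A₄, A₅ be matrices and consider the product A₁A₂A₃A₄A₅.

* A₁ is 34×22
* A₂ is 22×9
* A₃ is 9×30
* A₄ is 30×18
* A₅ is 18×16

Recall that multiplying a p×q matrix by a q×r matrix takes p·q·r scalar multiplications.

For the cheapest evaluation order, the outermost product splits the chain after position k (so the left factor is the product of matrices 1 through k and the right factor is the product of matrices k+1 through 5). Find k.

2

Adjacent pairs: A₁A₂ = 34·22·9 = 6732; A₂A₃ = 22·9·30 = 5940; A₃A₄ = 9·30·18 = 4860; A₄A₅ = 30·18·16 = 8640.
Length 3: A₁..A₃: k=1: 0+5940+34·22·30=28380; k=2: 6732+0+34·9·30=15912 → min 15912 | A₂..A₄: k=2: 0+4860+22·9·18=8424; k=3: 5940+0+22·30·18=17820 → min 8424 | A₃..A₅: k=3: 0+8640+9·30·16=12960; k=4: 4860+0+9·18·16=7452 → min 7452.
Length 4: A₁..A₄: k=1: 0+8424+34·22·18=21888; k=2: 6732+4860+34·9·18=17100; k=3: 15912+0+34·30·18=34272 → min 17100 | A₂..A₅: k=2: 0+7452+22·9·16=10620; k=3: 5940+8640+22·30·16=25140; k=4: 8424+0+22·18·16=14760 → min 10620.
Top-level splits: k=1: (A₁..A₁)·(A₂..A₅) → 0+10620+34·22·16 = 22588; k=2: (A₁..A₂)·(A₃..A₅) → 6732+7452+34·9·16 = 19080; k=3: (A₁..A₃)·(A₄..A₅) → 15912+8640+34·30·16 = 40872; k=4: (A₁..A₄)·(A₅..A₅) → 17100+0+34·18·16 = 26892.
Best split is after A₂, i.e. k = 2.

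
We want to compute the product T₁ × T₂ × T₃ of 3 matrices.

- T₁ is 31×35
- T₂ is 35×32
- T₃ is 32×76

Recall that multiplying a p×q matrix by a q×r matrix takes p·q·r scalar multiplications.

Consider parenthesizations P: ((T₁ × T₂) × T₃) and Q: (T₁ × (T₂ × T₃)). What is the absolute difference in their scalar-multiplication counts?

57468

Order P = ((T₁ × T₂) × T₃): (T₁ × T₂): 31×35 by 35×32 → 31×32, cost 31·35·32 = 34720; ((T₁ × T₂) × T₃): 31×32 by 32×76 → 31×76, cost 31·32·76 = 75392; cumulative 110112. Total 110112.
Order Q = (T₁ × (T₂ × T₃)): (T₂ × T₃): 35×32 by 32×76 → 35×76, cost 35·32·76 = 85120; (T₁ × (T₂ × T₃)): 31×35 by 35×76 → 31×76, cost 31·35·76 = 82460; cumulative 167580. Total 167580.
Difference: |110112 − 167580| = 57468.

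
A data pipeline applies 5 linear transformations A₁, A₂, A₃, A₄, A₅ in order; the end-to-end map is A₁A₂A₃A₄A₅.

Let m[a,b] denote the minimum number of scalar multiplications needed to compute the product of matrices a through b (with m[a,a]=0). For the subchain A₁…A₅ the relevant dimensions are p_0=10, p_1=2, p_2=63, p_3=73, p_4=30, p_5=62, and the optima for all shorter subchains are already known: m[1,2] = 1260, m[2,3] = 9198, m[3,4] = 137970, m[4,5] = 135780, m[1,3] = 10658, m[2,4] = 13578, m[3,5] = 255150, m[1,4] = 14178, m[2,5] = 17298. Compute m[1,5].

18538

m[1,5] = min over k∈[1,4] of m[1,k]+m[k+1,5]+p_{0}·p_k·p_{5}.
k=1: 0 + 17298 + 10·2·62 = 18538; k=2: 1260 + 255150 + 10·63·62 = 295470; k=3: 10658 + 135780 + 10·73·62 = 191698; k=4: 14178 + 0 + 10·30·62 = 32778.
Minimum: 18538 at k=1.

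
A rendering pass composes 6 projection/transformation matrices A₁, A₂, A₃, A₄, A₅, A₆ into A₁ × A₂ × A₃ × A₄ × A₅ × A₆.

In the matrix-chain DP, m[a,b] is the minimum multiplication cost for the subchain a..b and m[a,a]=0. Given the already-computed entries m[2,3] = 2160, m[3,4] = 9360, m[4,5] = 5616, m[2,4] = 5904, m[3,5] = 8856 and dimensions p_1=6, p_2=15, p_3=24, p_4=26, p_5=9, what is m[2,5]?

m[2,5] = min over k∈[2,4] of m[2,k]+m[k+1,5]+p_{1}·p_k·p_{5}.
k=2: 0 + 8856 + 6·15·9 = 9666; k=3: 2160 + 5616 + 6·24·9 = 9072; k=4: 5904 + 0 + 6·26·9 = 7308.
Minimum: 7308 at k=4.

7308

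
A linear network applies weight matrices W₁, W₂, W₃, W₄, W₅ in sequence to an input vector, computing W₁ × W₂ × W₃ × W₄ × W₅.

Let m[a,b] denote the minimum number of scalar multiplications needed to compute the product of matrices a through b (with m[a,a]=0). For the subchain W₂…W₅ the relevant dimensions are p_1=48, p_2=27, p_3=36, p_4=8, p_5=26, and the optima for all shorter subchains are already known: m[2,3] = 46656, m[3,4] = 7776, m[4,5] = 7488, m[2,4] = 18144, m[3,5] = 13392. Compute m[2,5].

m[2,5] = min over k∈[2,4] of m[2,k]+m[k+1,5]+p_{1}·p_k·p_{5}.
k=2: 0 + 13392 + 48·27·26 = 47088; k=3: 46656 + 7488 + 48·36·26 = 99072; k=4: 18144 + 0 + 48·8·26 = 28128.
Minimum: 28128 at k=4.

28128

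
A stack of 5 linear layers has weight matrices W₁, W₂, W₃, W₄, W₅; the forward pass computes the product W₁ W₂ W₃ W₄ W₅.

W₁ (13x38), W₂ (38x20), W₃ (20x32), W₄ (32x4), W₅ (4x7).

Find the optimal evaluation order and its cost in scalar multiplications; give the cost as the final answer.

7940

Adjacent pairs: W₁W₂ = 13·38·20 = 9880; W₂W₃ = 38·20·32 = 24320; W₃W₄ = 20·32·4 = 2560; W₄W₅ = 32·4·7 = 896.
Length 3: W₁..W₃: k=1: 0+24320+13·38·32=40128; k=2: 9880+0+13·20·32=18200 → min 18200 | W₂..W₄: k=2: 0+2560+38·20·4=5600; k=3: 24320+0+38·32·4=29184 → min 5600 | W₃..W₅: k=3: 0+896+20·32·7=5376; k=4: 2560+0+20·4·7=3120 → min 3120.
Length 4: W₁..W₄: k=1: 0+5600+13·38·4=7576; k=2: 9880+2560+13·20·4=13480; k=3: 18200+0+13·32·4=19864 → min 7576 | W₂..W₅: k=2: 0+3120+38·20·7=8440; k=3: 24320+896+38·32·7=33728; k=4: 5600+0+38·4·7=6664 → min 6664.
Length 5: W₁..W₅: k=1: 0+6664+13·38·7=10122; k=2: 9880+3120+13·20·7=14820; k=3: 18200+896+13·32·7=22008; k=4: 7576+0+13·4·7=7940 → min 7940.
Optimal parenthesization: ((W₁ (W₂ (W₃ W₄))) W₅) with cost 7940.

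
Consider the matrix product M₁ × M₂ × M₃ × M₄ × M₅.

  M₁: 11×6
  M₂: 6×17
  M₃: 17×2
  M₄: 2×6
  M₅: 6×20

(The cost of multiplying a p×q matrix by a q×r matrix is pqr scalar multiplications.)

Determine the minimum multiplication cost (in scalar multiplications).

1016

Adjacent pairs: M₁M₂ = 11·6·17 = 1122; M₂M₃ = 6·17·2 = 204; M₃M₄ = 17·2·6 = 204; M₄M₅ = 2·6·20 = 240.
Length 3: M₁..M₃: k=1: 0+204+11·6·2=336; k=2: 1122+0+11·17·2=1496 → min 336 | M₂..M₄: k=2: 0+204+6·17·6=816; k=3: 204+0+6·2·6=276 → min 276 | M₃..M₅: k=3: 0+240+17·2·20=920; k=4: 204+0+17·6·20=2244 → min 920.
Length 4: M₁..M₄: k=1: 0+276+11·6·6=672; k=2: 1122+204+11·17·6=2448; k=3: 336+0+11·2·6=468 → min 468 | M₂..M₅: k=2: 0+920+6·17·20=2960; k=3: 204+240+6·2·20=684; k=4: 276+0+6·6·20=996 → min 684.
Length 5: M₁..M₅: k=1: 0+684+11·6·20=2004; k=2: 1122+920+11·17·20=5782; k=3: 336+240+11·2·20=1016; k=4: 468+0+11·6·20=1788 → min 1016.
Optimal order: ((M₁ × (M₂ × M₃)) × (M₄ × M₅)) with cost 1016.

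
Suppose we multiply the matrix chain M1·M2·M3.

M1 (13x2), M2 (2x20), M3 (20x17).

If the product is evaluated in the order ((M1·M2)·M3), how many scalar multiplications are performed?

(M1·M2): 13×2 by 2×20 → 13×20, cost 13·2·20 = 520
((M1·M2)·M3): 13×20 by 20×17 → 13×17, cost 13·20·17 = 4420; cumulative 4940
Total: 4940 scalar multiplications.

4940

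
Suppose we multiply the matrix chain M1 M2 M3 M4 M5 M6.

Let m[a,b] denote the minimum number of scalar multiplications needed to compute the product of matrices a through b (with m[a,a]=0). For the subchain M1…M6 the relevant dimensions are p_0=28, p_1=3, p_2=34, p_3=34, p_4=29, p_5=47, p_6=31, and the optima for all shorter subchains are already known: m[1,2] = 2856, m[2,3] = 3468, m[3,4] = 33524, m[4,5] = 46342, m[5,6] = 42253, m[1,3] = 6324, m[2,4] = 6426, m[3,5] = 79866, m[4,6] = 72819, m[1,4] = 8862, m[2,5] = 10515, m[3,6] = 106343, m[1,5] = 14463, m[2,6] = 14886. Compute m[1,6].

m[1,6] = min over k∈[1,5] of m[1,k]+m[k+1,6]+p_{0}·p_k·p_{6}.
k=1: 0 + 14886 + 28·3·31 = 17490; k=2: 2856 + 106343 + 28·34·31 = 138711; k=3: 6324 + 72819 + 28·34·31 = 108655; k=4: 8862 + 42253 + 28·29·31 = 76287; k=5: 14463 + 0 + 28·47·31 = 55259.
Minimum: 17490 at k=1.

17490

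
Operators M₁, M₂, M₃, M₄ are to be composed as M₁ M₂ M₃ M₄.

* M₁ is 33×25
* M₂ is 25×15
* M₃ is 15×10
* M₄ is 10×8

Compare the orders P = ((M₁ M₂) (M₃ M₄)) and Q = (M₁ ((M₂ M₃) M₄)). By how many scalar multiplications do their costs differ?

5185

Order P = ((M₁ M₂) (M₃ M₄)): (M₁ M₂): 33×25 by 25×15 → 33×15, cost 33·25·15 = 12375; (M₃ M₄): 15×10 by 10×8 → 15×8, cost 15·10·8 = 1200; ((M₁ M₂) (M₃ M₄)): 33×15 by 15×8 → 33×8, cost 33·15·8 = 3960; cumulative 17535. Total 17535.
Order Q = (M₁ ((M₂ M₃) M₄)): (M₂ M₃): 25×15 by 15×10 → 25×10, cost 25·15·10 = 3750; ((M₂ M₃) M₄): 25×10 by 10×8 → 25×8, cost 25·10·8 = 2000; cumulative 5750; (M₁ ((M₂ M₃) M₄)): 33×25 by 25×8 → 33×8, cost 33·25·8 = 6600; cumulative 12350. Total 12350.
Difference: |17535 − 12350| = 5185.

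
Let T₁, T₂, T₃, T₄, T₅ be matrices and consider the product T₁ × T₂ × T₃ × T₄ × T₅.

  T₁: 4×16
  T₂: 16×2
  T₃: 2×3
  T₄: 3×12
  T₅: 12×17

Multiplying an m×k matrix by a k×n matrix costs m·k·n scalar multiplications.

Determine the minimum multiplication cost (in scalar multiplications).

Adjacent pairs: T₁T₂ = 4·16·2 = 128; T₂T₃ = 16·2·3 = 96; T₃T₄ = 2·3·12 = 72; T₄T₅ = 3·12·17 = 612.
Length 3: T₁..T₃: k=1: 0+96+4·16·3=288; k=2: 128+0+4·2·3=152 → min 152 | T₂..T₄: k=2: 0+72+16·2·12=456; k=3: 96+0+16·3·12=672 → min 456 | T₃..T₅: k=3: 0+612+2·3·17=714; k=4: 72+0+2·12·17=480 → min 480.
Length 4: T₁..T₄: k=1: 0+456+4·16·12=1224; k=2: 128+72+4·2·12=296; k=3: 152+0+4·3·12=296 → min 296 | T₂..T₅: k=2: 0+480+16·2·17=1024; k=3: 96+612+16·3·17=1524; k=4: 456+0+16·12·17=3720 → min 1024.
Length 5: T₁..T₅: k=1: 0+1024+4·16·17=2112; k=2: 128+480+4·2·17=744; k=3: 152+612+4·3·17=968; k=4: 296+0+4·12·17=1112 → min 744.
Optimal order: ((T₁ × T₂) × ((T₃ × T₄) × T₅)) with cost 744.

744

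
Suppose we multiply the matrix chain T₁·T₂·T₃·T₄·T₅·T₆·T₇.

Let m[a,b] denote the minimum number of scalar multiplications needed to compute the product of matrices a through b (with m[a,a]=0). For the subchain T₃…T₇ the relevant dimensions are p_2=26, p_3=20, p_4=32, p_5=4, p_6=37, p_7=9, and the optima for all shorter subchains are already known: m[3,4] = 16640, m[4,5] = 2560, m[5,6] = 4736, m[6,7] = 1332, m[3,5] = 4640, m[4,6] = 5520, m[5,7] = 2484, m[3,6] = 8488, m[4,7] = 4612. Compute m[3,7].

m[3,7] = min over k∈[3,6] of m[3,k]+m[k+1,7]+p_{2}·p_k·p_{7}.
k=3: 0 + 4612 + 26·20·9 = 9292; k=4: 16640 + 2484 + 26·32·9 = 26612; k=5: 4640 + 1332 + 26·4·9 = 6908; k=6: 8488 + 0 + 26·37·9 = 17146.
Minimum: 6908 at k=5.

6908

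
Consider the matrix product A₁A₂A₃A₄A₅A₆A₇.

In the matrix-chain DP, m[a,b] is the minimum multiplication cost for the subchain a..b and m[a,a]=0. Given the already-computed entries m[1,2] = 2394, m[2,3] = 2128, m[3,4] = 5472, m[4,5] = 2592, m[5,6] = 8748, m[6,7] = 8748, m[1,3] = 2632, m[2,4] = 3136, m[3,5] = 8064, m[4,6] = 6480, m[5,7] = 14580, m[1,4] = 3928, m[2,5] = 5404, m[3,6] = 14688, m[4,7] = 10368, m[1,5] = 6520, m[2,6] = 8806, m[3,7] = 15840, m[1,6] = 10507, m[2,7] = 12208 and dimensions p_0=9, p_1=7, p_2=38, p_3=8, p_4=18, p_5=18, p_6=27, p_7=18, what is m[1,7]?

13342

m[1,7] = min over k∈[1,6] of m[1,k]+m[k+1,7]+p_{0}·p_k·p_{7}.
k=1: 0 + 12208 + 9·7·18 = 13342; k=2: 2394 + 15840 + 9·38·18 = 24390; k=3: 2632 + 10368 + 9·8·18 = 14296; k=4: 3928 + 14580 + 9·18·18 = 21424; k=5: 6520 + 8748 + 9·18·18 = 18184; k=6: 10507 + 0 + 9·27·18 = 14881.
Minimum: 13342 at k=1.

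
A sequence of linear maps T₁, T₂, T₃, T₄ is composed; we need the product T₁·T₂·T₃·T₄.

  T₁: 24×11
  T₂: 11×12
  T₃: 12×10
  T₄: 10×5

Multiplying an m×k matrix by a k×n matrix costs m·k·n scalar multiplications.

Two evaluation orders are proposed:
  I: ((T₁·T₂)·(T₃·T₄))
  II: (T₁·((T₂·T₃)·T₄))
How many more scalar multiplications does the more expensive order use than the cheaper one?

Order I = ((T₁·T₂)·(T₃·T₄)): (T₁·T₂): 24×11 by 11×12 → 24×12, cost 24·11·12 = 3168; (T₃·T₄): 12×10 by 10×5 → 12×5, cost 12·10·5 = 600; ((T₁·T₂)·(T₃·T₄)): 24×12 by 12×5 → 24×5, cost 24·12·5 = 1440; cumulative 5208. Total 5208.
Order II = (T₁·((T₂·T₃)·T₄)): (T₂·T₃): 11×12 by 12×10 → 11×10, cost 11·12·10 = 1320; ((T₂·T₃)·T₄): 11×10 by 10×5 → 11×5, cost 11·10·5 = 550; cumulative 1870; (T₁·((T₂·T₃)·T₄)): 24×11 by 11×5 → 24×5, cost 24·11·5 = 1320; cumulative 3190. Total 3190.
Difference: |5208 − 3190| = 2018.

2018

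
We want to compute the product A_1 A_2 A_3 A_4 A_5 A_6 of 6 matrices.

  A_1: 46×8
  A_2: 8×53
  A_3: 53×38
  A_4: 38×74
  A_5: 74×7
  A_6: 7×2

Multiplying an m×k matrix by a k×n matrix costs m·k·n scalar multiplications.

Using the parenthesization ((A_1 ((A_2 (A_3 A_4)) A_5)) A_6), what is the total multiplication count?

187776

(A_3 A_4): 53×38 by 38×74 → 53×74, cost 53·38·74 = 149036
(A_2 (A_3 A_4)): 8×53 by 53×74 → 8×74, cost 8·53·74 = 31376; cumulative 180412
((A_2 (A_3 A_4)) A_5): 8×74 by 74×7 → 8×7, cost 8·74·7 = 4144; cumulative 184556
(A_1 ((A_2 (A_3 A_4)) A_5)): 46×8 by 8×7 → 46×7, cost 46·8·7 = 2576; cumulative 187132
((A_1 ((A_2 (A_3 A_4)) A_5)) A_6): 46×7 by 7×2 → 46×2, cost 46·7·2 = 644; cumulative 187776
Total: 187776 scalar multiplications.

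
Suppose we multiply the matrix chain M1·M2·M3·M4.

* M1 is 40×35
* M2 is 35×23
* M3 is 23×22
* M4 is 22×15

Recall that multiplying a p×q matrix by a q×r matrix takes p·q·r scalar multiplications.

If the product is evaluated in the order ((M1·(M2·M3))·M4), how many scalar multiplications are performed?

61710

(M2·M3): 35×23 by 23×22 → 35×22, cost 35·23·22 = 17710
(M1·(M2·M3)): 40×35 by 35×22 → 40×22, cost 40·35·22 = 30800; cumulative 48510
((M1·(M2·M3))·M4): 40×22 by 22×15 → 40×15, cost 40·22·15 = 13200; cumulative 61710
Total: 61710 scalar multiplications.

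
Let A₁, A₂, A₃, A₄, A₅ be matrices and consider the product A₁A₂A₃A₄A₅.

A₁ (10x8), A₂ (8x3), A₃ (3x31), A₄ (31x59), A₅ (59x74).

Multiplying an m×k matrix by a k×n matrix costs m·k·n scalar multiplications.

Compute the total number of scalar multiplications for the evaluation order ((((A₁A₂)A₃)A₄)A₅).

63120

(A₁A₂): 10×8 by 8×3 → 10×3, cost 10·8·3 = 240
((A₁A₂)A₃): 10×3 by 3×31 → 10×31, cost 10·3·31 = 930; cumulative 1170
(((A₁A₂)A₃)A₄): 10×31 by 31×59 → 10×59, cost 10·31·59 = 18290; cumulative 19460
((((A₁A₂)A₃)A₄)A₅): 10×59 by 59×74 → 10×74, cost 10·59·74 = 43660; cumulative 63120
Total: 63120 scalar multiplications.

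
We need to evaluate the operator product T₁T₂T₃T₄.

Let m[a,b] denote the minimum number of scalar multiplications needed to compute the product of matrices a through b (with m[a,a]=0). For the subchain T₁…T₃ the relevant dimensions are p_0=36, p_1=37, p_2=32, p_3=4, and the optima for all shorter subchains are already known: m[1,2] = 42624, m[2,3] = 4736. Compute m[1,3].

10064

m[1,3] = min over k∈[1,2] of m[1,k]+m[k+1,3]+p_{0}·p_k·p_{3}.
k=1: 0 + 4736 + 36·37·4 = 10064; k=2: 42624 + 0 + 36·32·4 = 47232.
Minimum: 10064 at k=1.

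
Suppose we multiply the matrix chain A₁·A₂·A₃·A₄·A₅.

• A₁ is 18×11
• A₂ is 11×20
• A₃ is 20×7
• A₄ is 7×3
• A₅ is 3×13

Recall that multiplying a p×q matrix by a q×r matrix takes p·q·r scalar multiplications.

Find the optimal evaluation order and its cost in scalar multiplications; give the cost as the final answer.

2376

Adjacent pairs: A₁A₂ = 18·11·20 = 3960; A₂A₃ = 11·20·7 = 1540; A₃A₄ = 20·7·3 = 420; A₄A₅ = 7·3·13 = 273.
Length 3: A₁..A₃: k=1: 0+1540+18·11·7=2926; k=2: 3960+0+18·20·7=6480 → min 2926 | A₂..A₄: k=2: 0+420+11·20·3=1080; k=3: 1540+0+11·7·3=1771 → min 1080 | A₃..A₅: k=3: 0+273+20·7·13=2093; k=4: 420+0+20·3·13=1200 → min 1200.
Length 4: A₁..A₄: k=1: 0+1080+18·11·3=1674; k=2: 3960+420+18·20·3=5460; k=3: 2926+0+18·7·3=3304 → min 1674 | A₂..A₅: k=2: 0+1200+11·20·13=4060; k=3: 1540+273+11·7·13=2814; k=4: 1080+0+11·3·13=1509 → min 1509.
Length 5: A₁..A₅: k=1: 0+1509+18·11·13=4083; k=2: 3960+1200+18·20·13=9840; k=3: 2926+273+18·7·13=4837; k=4: 1674+0+18·3·13=2376 → min 2376.
Optimal parenthesization: ((A₁·(A₂·(A₃·A₄)))·A₅) with cost 2376.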